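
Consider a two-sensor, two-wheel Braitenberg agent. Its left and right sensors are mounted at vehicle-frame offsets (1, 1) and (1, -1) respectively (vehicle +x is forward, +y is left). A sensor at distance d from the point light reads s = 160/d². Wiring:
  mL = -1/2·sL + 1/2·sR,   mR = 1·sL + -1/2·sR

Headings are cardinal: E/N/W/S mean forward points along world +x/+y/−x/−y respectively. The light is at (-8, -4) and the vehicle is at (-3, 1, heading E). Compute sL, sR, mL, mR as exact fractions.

left sensor world pos  = (-2, 2); dL² = 72
right sensor world pos = (-2, 0); dR² = 52
sL = 160/72 = 20/9
sR = 160/52 = 40/13
mL = -1/2·sL + 1/2·sR = 50/117
mR = 1·sL + -1/2·sR = 80/117

20/9 40/13 50/117 80/117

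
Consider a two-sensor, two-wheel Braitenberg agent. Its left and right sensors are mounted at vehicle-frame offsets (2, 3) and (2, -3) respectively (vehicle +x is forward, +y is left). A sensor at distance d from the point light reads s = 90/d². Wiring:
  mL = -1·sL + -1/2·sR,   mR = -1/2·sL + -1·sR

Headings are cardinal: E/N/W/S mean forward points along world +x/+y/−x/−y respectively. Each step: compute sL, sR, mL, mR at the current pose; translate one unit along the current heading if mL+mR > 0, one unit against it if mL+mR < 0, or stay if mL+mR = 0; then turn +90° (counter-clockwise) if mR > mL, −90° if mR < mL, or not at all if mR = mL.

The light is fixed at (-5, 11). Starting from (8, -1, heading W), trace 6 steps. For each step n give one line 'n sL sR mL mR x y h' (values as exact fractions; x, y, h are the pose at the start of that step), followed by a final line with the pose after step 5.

0 45/173 45/101 -16875/34946 -20115/34946 8 -1 W
1 90/221 90/389 -44955/85969 -37395/85969 9 -1 N
2 9/40 45/122 -999/2440 -2349/4880 9 -2 W
3 18/53 18/89 -2079/4717 -1755/4717 10 -2 N
4 45/229 9/29 -4671/13282 -5427/13282 10 -3 W
5 90/313 18/101 -11907/31613 -10179/31613 11 -3 N
final 11 -4 W

n=0: pose=(8,-1,W); sL=45/173, sR=45/101; mL=-16875/34946, mR=-20115/34946; mL+mR=-18495/17473 → advance -1; mR−mL=-1620/17473 → turn -1·90°
n=1: pose=(9,-1,N); sL=90/221, sR=90/389; mL=-44955/85969, mR=-37395/85969; mL+mR=-82350/85969 → advance -1; mR−mL=7560/85969 → turn +1·90°
n=2: pose=(9,-2,W); sL=9/40, sR=45/122; mL=-999/2440, mR=-2349/4880; mL+mR=-4347/4880 → advance -1; mR−mL=-351/4880 → turn -1·90°
n=3: pose=(10,-2,N); sL=18/53, sR=18/89; mL=-2079/4717, mR=-1755/4717; mL+mR=-3834/4717 → advance -1; mR−mL=324/4717 → turn +1·90°
n=4: pose=(10,-3,W); sL=45/229, sR=9/29; mL=-4671/13282, mR=-5427/13282; mL+mR=-5049/6641 → advance -1; mR−mL=-378/6641 → turn -1·90°
n=5: pose=(11,-3,N); sL=90/313, sR=18/101; mL=-11907/31613, mR=-10179/31613; mL+mR=-22086/31613 → advance -1; mR−mL=1728/31613 → turn +1·90°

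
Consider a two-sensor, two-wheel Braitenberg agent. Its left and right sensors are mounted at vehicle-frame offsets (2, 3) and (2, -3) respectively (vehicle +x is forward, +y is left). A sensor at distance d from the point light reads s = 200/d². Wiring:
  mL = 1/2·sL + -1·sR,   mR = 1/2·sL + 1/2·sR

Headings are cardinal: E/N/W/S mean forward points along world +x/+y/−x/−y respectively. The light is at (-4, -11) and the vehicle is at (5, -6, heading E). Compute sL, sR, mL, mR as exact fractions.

40/37 8/5 -196/185 248/185

left sensor world pos  = (7, -3); dL² = 185
right sensor world pos = (7, -9); dR² = 125
sL = 200/185 = 40/37
sR = 200/125 = 8/5
mL = 1/2·sL + -1·sR = -196/185
mR = 1/2·sL + 1/2·sR = 248/185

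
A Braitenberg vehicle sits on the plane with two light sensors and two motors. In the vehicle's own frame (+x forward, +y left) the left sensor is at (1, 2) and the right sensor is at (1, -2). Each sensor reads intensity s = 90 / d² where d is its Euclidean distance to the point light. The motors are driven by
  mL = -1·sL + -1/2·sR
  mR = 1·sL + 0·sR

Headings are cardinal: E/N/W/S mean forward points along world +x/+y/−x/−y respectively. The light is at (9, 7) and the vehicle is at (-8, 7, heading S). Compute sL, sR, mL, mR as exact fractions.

45/113 45/181 -21375/40906 45/113

left sensor world pos  = (-6, 6); dL² = 226
right sensor world pos = (-10, 6); dR² = 362
sL = 90/226 = 45/113
sR = 90/362 = 45/181
mL = -1·sL + -1/2·sR = -21375/40906
mR = 1·sL + 0·sR = 45/113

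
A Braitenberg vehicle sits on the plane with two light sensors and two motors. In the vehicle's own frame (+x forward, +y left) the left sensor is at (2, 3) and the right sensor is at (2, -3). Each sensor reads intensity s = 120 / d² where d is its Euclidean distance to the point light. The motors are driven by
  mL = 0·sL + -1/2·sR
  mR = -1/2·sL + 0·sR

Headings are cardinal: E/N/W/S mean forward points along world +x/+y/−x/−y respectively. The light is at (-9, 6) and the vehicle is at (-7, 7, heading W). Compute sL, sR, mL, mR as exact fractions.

30 15/2 -15/4 -15

left sensor world pos  = (-9, 4); dL² = 4
right sensor world pos = (-9, 10); dR² = 16
sL = 120/4 = 30
sR = 120/16 = 15/2
mL = 0·sL + -1/2·sR = -15/4
mR = -1/2·sL + 0·sR = -15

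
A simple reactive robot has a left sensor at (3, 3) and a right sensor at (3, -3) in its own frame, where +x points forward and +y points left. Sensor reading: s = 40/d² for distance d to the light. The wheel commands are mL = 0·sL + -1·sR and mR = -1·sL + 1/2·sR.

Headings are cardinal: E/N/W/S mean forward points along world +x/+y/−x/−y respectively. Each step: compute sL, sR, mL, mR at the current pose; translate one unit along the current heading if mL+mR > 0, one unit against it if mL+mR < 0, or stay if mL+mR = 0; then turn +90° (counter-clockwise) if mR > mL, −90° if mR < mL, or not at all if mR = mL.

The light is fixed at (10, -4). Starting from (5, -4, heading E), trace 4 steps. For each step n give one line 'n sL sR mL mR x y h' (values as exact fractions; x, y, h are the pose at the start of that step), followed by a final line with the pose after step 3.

0 40/13 40/13 -40/13 -20/13 5 -4 E
1 4/9 20/9 -20/9 2/3 4 -4 N
2 40/97 8/17 -8/17 -292/1649 4 -5 W
3 2 1/2 -1/2 -7/4 5 -5 S
final 5 -4 W

n=0: pose=(5,-4,E); sL=40/13, sR=40/13; mL=-40/13, mR=-20/13; mL+mR=-60/13 → advance -1; mR−mL=20/13 → turn +1·90°
n=1: pose=(4,-4,N); sL=4/9, sR=20/9; mL=-20/9, mR=2/3; mL+mR=-14/9 → advance -1; mR−mL=26/9 → turn +1·90°
n=2: pose=(4,-5,W); sL=40/97, sR=8/17; mL=-8/17, mR=-292/1649; mL+mR=-1068/1649 → advance -1; mR−mL=484/1649 → turn +1·90°
n=3: pose=(5,-5,S); sL=2, sR=1/2; mL=-1/2, mR=-7/4; mL+mR=-9/4 → advance -1; mR−mL=-5/4 → turn -1·90°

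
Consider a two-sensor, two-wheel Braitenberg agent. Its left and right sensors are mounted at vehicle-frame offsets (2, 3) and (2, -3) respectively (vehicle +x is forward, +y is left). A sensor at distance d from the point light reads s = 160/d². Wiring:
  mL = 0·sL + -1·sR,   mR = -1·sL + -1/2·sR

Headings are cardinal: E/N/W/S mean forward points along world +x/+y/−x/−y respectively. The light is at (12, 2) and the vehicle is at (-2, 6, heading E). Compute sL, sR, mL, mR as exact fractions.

160/193 32/29 -32/29 -7728/5597

left sensor world pos  = (0, 9); dL² = 193
right sensor world pos = (0, 3); dR² = 145
sL = 160/193 = 160/193
sR = 160/145 = 32/29
mL = 0·sL + -1·sR = -32/29
mR = -1·sL + -1/2·sR = -7728/5597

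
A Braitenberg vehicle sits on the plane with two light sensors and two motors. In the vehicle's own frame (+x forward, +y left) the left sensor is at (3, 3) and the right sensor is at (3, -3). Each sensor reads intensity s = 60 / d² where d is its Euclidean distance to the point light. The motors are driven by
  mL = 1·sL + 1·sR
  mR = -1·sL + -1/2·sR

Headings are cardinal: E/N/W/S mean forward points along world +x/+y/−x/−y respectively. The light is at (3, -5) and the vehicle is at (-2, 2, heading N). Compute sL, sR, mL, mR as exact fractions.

left sensor world pos  = (-5, 5); dL² = 164
right sensor world pos = (1, 5); dR² = 104
sL = 60/164 = 15/41
sR = 60/104 = 15/26
mL = 1·sL + 1·sR = 1005/1066
mR = -1·sL + -1/2·sR = -1395/2132

15/41 15/26 1005/1066 -1395/2132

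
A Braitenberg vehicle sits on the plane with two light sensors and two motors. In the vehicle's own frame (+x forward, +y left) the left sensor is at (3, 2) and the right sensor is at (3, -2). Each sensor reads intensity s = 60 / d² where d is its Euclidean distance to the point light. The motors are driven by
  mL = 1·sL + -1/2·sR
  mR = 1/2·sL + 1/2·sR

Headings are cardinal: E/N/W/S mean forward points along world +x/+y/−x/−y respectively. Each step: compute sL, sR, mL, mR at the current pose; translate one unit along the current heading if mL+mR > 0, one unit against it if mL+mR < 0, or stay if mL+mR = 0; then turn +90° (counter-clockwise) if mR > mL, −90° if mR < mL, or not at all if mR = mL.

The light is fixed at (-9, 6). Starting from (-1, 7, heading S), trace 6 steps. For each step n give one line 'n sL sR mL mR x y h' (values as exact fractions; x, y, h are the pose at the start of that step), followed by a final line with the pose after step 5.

n=0: pose=(-1,7,S); sL=15/26, sR=3/2; mL=-9/52, mR=27/26; mL+mR=45/52 → advance +1; mR−mL=63/52 → turn +1·90°
n=1: pose=(-1,6,E); sL=12/25, sR=12/25; mL=6/25, mR=12/25; mL+mR=18/25 → advance +1; mR−mL=6/25 → turn +1·90°
n=2: pose=(0,6,N); sL=30/29, sR=6/13; mL=303/377, mR=282/377; mL+mR=45/29 → advance +1; mR−mL=-21/377 → turn -1·90°
n=3: pose=(0,7,E); sL=20/51, sR=12/29; mL=274/1479, mR=596/1479; mL+mR=10/17 → advance +1; mR−mL=322/1479 → turn +1·90°
n=4: pose=(1,7,N); sL=3/4, sR=3/8; mL=9/16, mR=9/16; mL+mR=9/8 → advance +1; mR−mL=0 → turn +0·90°
n=5: pose=(1,8,N); sL=60/89, sR=60/169; mL=7470/15041, mR=7740/15041; mL+mR=90/89 → advance +1; mR−mL=270/15041 → turn +1·90°

0 15/26 3/2 -9/52 27/26 -1 7 S
1 12/25 12/25 6/25 12/25 -1 6 E
2 30/29 6/13 303/377 282/377 0 6 N
3 20/51 12/29 274/1479 596/1479 0 7 E
4 3/4 3/8 9/16 9/16 1 7 N
5 60/89 60/169 7470/15041 7740/15041 1 8 N
final 1 9 W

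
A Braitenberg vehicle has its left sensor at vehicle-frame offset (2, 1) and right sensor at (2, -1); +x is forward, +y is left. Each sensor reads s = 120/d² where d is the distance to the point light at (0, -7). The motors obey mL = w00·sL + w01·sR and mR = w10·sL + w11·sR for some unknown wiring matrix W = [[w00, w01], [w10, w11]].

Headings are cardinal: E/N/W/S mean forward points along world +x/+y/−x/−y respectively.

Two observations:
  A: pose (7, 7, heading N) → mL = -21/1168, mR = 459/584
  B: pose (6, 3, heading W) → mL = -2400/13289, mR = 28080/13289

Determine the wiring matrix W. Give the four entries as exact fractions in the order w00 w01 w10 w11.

obs A: pose=(7,7,N) → sL=30/73, sR=3/8, mL=-21/1168, mR=459/584
obs B: pose=(6,3,W) → sL=120/97, sR=120/137, mL=-2400/13289, mR=28080/13289
sensor matrix S = [[30/73, 3/8], [120/97, 120/137]]; det S = -100845/970097
solve [mL_A; mL_B] = S·[w00; w01] and [mR_A; mR_B] = S·[w10; w11]:
  w00 = -1/2, w01 = 1/2, w10 = 1, w11 = 1

-1/2 1/2 1 1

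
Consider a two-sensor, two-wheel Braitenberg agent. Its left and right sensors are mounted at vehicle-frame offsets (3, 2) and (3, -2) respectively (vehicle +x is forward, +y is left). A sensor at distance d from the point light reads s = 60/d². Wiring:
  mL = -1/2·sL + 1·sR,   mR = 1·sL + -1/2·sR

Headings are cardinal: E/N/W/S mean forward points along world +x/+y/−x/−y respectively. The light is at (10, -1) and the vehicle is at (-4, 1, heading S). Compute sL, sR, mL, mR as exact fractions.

left sensor world pos  = (-2, -2); dL² = 145
right sensor world pos = (-6, -2); dR² = 257
sL = 60/145 = 12/29
sR = 60/257 = 60/257
mL = -1/2·sL + 1·sR = 198/7453
mR = 1·sL + -1/2·sR = 2214/7453

12/29 60/257 198/7453 2214/7453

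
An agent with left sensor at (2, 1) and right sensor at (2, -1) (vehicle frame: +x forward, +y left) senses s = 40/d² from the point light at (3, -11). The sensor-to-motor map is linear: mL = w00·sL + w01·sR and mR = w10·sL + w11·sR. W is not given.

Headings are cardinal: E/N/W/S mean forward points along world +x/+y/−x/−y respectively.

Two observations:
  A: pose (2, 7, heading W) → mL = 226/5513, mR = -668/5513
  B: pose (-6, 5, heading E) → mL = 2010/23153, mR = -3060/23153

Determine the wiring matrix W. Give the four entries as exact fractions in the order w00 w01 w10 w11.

-1/2 1 -1/2 -1/2

obs A: pose=(2,7,W) → sL=20/149, sR=4/37, mL=226/5513, mR=-668/5513
obs B: pose=(-6,5,E) → sL=20/169, sR=20/137, mL=2010/23153, mR=-3060/23153
sensor matrix S = [[20/149, 4/37], [20/169, 20/137]]; det S = 868160/127642489
solve [mL_A; mL_B] = S·[w00; w01] and [mR_A; mR_B] = S·[w10; w11]:
  w00 = -1/2, w01 = 1, w10 = -1/2, w11 = -1/2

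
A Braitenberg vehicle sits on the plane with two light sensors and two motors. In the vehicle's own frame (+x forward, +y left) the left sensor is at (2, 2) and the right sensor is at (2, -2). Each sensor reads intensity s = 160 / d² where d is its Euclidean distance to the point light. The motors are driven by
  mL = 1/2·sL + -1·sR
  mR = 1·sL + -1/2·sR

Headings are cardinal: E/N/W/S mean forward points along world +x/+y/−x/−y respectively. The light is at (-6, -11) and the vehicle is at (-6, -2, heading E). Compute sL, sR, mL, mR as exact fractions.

32/25 160/53 -3152/1325 -304/1325

left sensor world pos  = (-4, 0); dL² = 125
right sensor world pos = (-4, -4); dR² = 53
sL = 160/125 = 32/25
sR = 160/53 = 160/53
mL = 1/2·sL + -1·sR = -3152/1325
mR = 1·sL + -1/2·sR = -304/1325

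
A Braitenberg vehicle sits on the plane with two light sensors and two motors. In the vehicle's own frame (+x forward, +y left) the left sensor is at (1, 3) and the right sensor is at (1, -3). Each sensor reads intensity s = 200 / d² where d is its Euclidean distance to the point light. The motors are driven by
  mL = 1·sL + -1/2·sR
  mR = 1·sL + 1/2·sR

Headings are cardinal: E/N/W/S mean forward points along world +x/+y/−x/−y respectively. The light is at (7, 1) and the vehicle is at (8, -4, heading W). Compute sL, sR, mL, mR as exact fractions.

left sensor world pos  = (7, -7); dL² = 64
right sensor world pos = (7, -1); dR² = 4
sL = 200/64 = 25/8
sR = 200/4 = 50
mL = 1·sL + -1/2·sR = -175/8
mR = 1·sL + 1/2·sR = 225/8

25/8 50 -175/8 225/8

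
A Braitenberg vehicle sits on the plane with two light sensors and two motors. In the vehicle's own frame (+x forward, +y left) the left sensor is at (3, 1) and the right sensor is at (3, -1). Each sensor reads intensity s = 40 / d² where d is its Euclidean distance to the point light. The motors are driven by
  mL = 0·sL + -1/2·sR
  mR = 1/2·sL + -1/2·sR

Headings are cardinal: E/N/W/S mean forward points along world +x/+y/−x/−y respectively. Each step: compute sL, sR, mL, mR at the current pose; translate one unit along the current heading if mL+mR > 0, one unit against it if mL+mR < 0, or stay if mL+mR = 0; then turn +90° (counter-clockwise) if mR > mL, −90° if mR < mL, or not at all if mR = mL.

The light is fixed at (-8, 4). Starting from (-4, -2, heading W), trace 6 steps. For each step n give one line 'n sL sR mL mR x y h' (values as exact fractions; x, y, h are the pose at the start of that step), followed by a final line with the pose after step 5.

n=0: pose=(-4,-2,W); sL=4/5, sR=20/13; mL=-10/13, mR=-24/65; mL+mR=-74/65 → advance -1; mR−mL=2/5 → turn +1·90°
n=1: pose=(-3,-2,S); sL=40/117, sR=40/97; mL=-20/97, mR=-400/11349; mL+mR=-2740/11349 → advance -1; mR−mL=20/117 → turn +1·90°
n=2: pose=(-3,-1,E); sL=1/2, sR=2/5; mL=-1/5, mR=1/20; mL+mR=-3/20 → advance -1; mR−mL=1/4 → turn +1·90°
n=3: pose=(-4,-1,N); sL=40/13, sR=40/29; mL=-20/29, mR=320/377; mL+mR=60/377 → advance +1; mR−mL=20/13 → turn +1·90°
n=4: pose=(-4,0,W); sL=20/13, sR=4; mL=-2, mR=-16/13; mL+mR=-42/13 → advance -1; mR−mL=10/13 → turn +1·90°
n=5: pose=(-3,0,S); sL=8/17, sR=8/13; mL=-4/13, mR=-16/221; mL+mR=-84/221 → advance -1; mR−mL=4/17 → turn +1·90°

0 4/5 20/13 -10/13 -24/65 -4 -2 W
1 40/117 40/97 -20/97 -400/11349 -3 -2 S
2 1/2 2/5 -1/5 1/20 -3 -1 E
3 40/13 40/29 -20/29 320/377 -4 -1 N
4 20/13 4 -2 -16/13 -4 0 W
5 8/17 8/13 -4/13 -16/221 -3 0 S
final -3 1 E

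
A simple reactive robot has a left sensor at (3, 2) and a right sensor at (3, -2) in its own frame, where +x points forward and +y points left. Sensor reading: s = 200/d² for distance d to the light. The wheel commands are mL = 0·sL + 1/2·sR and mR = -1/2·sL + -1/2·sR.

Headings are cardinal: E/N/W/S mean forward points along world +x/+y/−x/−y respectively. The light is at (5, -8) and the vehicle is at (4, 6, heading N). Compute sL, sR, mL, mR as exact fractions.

100/149 20/29 10/29 -2940/4321

left sensor world pos  = (2, 9); dL² = 298
right sensor world pos = (6, 9); dR² = 290
sL = 200/298 = 100/149
sR = 200/290 = 20/29
mL = 0·sL + 1/2·sR = 10/29
mR = -1/2·sL + -1/2·sR = -2940/4321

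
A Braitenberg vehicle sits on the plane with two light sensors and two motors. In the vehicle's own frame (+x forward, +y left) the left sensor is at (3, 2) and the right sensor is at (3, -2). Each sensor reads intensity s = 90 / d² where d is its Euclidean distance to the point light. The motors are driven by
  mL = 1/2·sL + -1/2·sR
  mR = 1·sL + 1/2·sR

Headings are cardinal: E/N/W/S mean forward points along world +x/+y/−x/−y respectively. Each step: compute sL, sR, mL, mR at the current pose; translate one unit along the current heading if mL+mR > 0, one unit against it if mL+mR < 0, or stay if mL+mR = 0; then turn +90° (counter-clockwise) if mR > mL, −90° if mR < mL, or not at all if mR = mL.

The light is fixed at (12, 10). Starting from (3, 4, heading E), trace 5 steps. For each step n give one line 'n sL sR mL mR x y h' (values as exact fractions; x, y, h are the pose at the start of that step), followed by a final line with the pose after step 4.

0 45/26 9/10 27/65 567/260 3 4 E
1 90/109 2 -64/109 199/109 4 4 N
2 9/17 9/13 -18/221 387/442 4 5 W
3 90/113 18/37 648/4181 4347/4181 3 5 S
4 45/26 9/10 27/65 567/260 3 4 E
final 4 4 N

n=0: pose=(3,4,E); sL=45/26, sR=9/10; mL=27/65, mR=567/260; mL+mR=135/52 → advance +1; mR−mL=459/260 → turn +1·90°
n=1: pose=(4,4,N); sL=90/109, sR=2; mL=-64/109, mR=199/109; mL+mR=135/109 → advance +1; mR−mL=263/109 → turn +1·90°
n=2: pose=(4,5,W); sL=9/17, sR=9/13; mL=-18/221, mR=387/442; mL+mR=27/34 → advance +1; mR−mL=423/442 → turn +1·90°
n=3: pose=(3,5,S); sL=90/113, sR=18/37; mL=648/4181, mR=4347/4181; mL+mR=135/113 → advance +1; mR−mL=3699/4181 → turn +1·90°
n=4: pose=(3,4,E); sL=45/26, sR=9/10; mL=27/65, mR=567/260; mL+mR=135/52 → advance +1; mR−mL=459/260 → turn +1·90°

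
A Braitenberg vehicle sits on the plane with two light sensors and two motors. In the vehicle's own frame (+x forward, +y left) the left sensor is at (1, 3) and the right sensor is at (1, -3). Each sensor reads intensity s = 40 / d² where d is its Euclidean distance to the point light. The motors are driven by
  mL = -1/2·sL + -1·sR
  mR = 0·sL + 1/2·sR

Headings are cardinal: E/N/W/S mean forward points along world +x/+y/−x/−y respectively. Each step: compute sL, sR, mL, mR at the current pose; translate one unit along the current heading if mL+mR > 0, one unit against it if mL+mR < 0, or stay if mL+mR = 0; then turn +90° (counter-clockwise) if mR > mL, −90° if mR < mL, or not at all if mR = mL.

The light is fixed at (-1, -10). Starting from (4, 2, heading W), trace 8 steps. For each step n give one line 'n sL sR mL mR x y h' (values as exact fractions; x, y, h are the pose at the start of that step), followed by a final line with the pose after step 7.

n=0: pose=(4,2,W); sL=40/97, sR=40/241; mL=-8700/23377, mR=20/241; mL+mR=-6760/23377 → advance -1; mR−mL=10640/23377 → turn +1·90°
n=1: pose=(5,2,S); sL=20/101, sR=4/13; mL=-534/1313, mR=2/13; mL+mR=-332/1313 → advance -1; mR−mL=736/1313 → turn +1·90°
n=2: pose=(5,3,E); sL=8/61, sR=40/149; mL=-3036/9089, mR=20/149; mL+mR=-1816/9089 → advance -1; mR−mL=4256/9089 → turn +1·90°
n=3: pose=(4,3,N); sL=1/5, sR=2/13; mL=-33/130, mR=1/13; mL+mR=-23/130 → advance -1; mR−mL=43/130 → turn +1·90°
n=4: pose=(4,2,W); sL=40/97, sR=40/241; mL=-8700/23377, mR=20/241; mL+mR=-6760/23377 → advance -1; mR−mL=10640/23377 → turn +1·90°
n=5: pose=(5,2,S); sL=20/101, sR=4/13; mL=-534/1313, mR=2/13; mL+mR=-332/1313 → advance -1; mR−mL=736/1313 → turn +1·90°
n=6: pose=(5,3,E); sL=8/61, sR=40/149; mL=-3036/9089, mR=20/149; mL+mR=-1816/9089 → advance -1; mR−mL=4256/9089 → turn +1·90°
n=7: pose=(4,3,N); sL=1/5, sR=2/13; mL=-33/130, mR=1/13; mL+mR=-23/130 → advance -1; mR−mL=43/130 → turn +1·90°

0 40/97 40/241 -8700/23377 20/241 4 2 W
1 20/101 4/13 -534/1313 2/13 5 2 S
2 8/61 40/149 -3036/9089 20/149 5 3 E
3 1/5 2/13 -33/130 1/13 4 3 N
4 40/97 40/241 -8700/23377 20/241 4 2 W
5 20/101 4/13 -534/1313 2/13 5 2 S
6 8/61 40/149 -3036/9089 20/149 5 3 E
7 1/5 2/13 -33/130 1/13 4 3 N
final 4 2 W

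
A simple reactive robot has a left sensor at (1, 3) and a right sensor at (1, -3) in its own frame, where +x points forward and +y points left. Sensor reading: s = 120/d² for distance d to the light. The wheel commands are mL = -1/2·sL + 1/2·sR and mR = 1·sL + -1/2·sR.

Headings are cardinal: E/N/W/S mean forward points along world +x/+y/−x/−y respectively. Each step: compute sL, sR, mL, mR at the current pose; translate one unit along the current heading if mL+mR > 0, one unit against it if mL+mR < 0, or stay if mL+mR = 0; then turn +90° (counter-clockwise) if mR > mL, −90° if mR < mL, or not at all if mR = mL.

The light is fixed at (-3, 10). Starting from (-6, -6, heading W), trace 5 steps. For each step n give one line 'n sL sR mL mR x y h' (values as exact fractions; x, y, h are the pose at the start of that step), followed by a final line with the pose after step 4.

0 120/377 24/37 2304/13949 -84/13949 -6 -6 W
1 60/137 60/113 720/15481 2670/15481 -7 -6 N
2 120/349 120/169 10800/58981 -660/58981 -7 -5 W
3 6/13 3/5 9/130 21/130 -8 -5 N
4 24/65 120/157 2016/10205 -132/10205 -8 -4 W
final -9 -4 N

n=0: pose=(-6,-6,W); sL=120/377, sR=24/37; mL=2304/13949, mR=-84/13949; mL+mR=60/377 → advance +1; mR−mL=-2388/13949 → turn -1·90°
n=1: pose=(-7,-6,N); sL=60/137, sR=60/113; mL=720/15481, mR=2670/15481; mL+mR=30/137 → advance +1; mR−mL=1950/15481 → turn +1·90°
n=2: pose=(-7,-5,W); sL=120/349, sR=120/169; mL=10800/58981, mR=-660/58981; mL+mR=60/349 → advance +1; mR−mL=-11460/58981 → turn -1·90°
n=3: pose=(-8,-5,N); sL=6/13, sR=3/5; mL=9/130, mR=21/130; mL+mR=3/13 → advance +1; mR−mL=6/65 → turn +1·90°
n=4: pose=(-8,-4,W); sL=24/65, sR=120/157; mL=2016/10205, mR=-132/10205; mL+mR=12/65 → advance +1; mR−mL=-2148/10205 → turn -1·90°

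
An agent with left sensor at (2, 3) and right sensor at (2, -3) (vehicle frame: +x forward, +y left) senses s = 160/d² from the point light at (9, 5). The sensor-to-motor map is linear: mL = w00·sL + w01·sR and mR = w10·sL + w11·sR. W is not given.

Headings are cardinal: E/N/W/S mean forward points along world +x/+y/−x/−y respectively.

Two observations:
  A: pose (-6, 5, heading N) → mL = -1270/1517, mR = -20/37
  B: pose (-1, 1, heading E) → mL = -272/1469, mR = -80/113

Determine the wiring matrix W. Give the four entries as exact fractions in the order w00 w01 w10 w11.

1/2 -1 0 -1/2

obs A: pose=(-6,5,N) → sL=20/41, sR=40/37, mL=-1270/1517, mR=-20/37
obs B: pose=(-1,1,E) → sL=32/13, sR=160/113, mL=-272/1469, mR=-80/113
sensor matrix S = [[20/41, 40/37], [32/13, 160/113]]; det S = -4391040/2228473
solve [mL_A; mL_B] = S·[w00; w01] and [mR_A; mR_B] = S·[w10; w11]:
  w00 = 1/2, w01 = -1, w10 = 0, w11 = -1/2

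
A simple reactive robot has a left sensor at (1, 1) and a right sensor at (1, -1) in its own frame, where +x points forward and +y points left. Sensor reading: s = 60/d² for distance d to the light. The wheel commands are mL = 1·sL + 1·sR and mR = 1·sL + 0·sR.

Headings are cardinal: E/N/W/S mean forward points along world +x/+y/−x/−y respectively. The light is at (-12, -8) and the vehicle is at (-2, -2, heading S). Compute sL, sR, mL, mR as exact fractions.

30/73 30/53 3780/3869 30/73

left sensor world pos  = (-1, -3); dL² = 146
right sensor world pos = (-3, -3); dR² = 106
sL = 60/146 = 30/73
sR = 60/106 = 30/53
mL = 1·sL + 1·sR = 3780/3869
mR = 1·sL + 0·sR = 30/73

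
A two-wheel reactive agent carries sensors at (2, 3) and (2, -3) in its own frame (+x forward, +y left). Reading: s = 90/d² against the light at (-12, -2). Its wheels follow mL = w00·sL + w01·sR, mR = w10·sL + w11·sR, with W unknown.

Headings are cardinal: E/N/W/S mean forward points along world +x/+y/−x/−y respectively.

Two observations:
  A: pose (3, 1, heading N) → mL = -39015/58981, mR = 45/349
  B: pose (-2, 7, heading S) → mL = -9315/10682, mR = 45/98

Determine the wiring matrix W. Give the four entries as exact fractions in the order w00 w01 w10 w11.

-1 -1/2 0 1/2

obs A: pose=(3,1,N) → sL=90/169, sR=90/349, mL=-39015/58981, mR=45/349
obs B: pose=(-2,7,S) → sL=45/109, sR=45/49, mL=-9315/10682, mR=45/98
sensor matrix S = [[90/169, 90/349], [45/109, 45/49]]; det S = 120528000/315017521
solve [mL_A; mL_B] = S·[w00; w01] and [mR_A; mR_B] = S·[w10; w11]:
  w00 = -1, w01 = -1/2, w10 = 0, w11 = 1/2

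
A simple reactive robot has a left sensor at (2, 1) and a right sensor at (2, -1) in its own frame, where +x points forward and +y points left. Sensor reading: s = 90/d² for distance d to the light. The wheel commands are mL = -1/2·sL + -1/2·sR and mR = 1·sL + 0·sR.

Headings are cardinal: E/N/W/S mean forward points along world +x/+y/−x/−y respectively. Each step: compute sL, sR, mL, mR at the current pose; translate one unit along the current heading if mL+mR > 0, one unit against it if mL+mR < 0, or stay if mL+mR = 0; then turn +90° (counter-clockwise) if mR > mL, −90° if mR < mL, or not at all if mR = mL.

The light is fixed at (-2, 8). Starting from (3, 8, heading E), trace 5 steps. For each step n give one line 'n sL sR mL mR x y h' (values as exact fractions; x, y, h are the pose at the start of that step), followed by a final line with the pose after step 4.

0 9/5 9/5 -9/5 9/5 3 8 E
1 9/2 9/4 -27/8 9/2 3 8 N
2 10 90/13 -110/13 10 3 9 W
3 45/13 9 -81/13 45/13 2 9 S
4 2 90/37 -82/37 2 2 10 E
final 1 10 N

n=0: pose=(3,8,E); sL=9/5, sR=9/5; mL=-9/5, mR=9/5; mL+mR=0 → advance +0; mR−mL=18/5 → turn +1·90°
n=1: pose=(3,8,N); sL=9/2, sR=9/4; mL=-27/8, mR=9/2; mL+mR=9/8 → advance +1; mR−mL=63/8 → turn +1·90°
n=2: pose=(3,9,W); sL=10, sR=90/13; mL=-110/13, mR=10; mL+mR=20/13 → advance +1; mR−mL=240/13 → turn +1·90°
n=3: pose=(2,9,S); sL=45/13, sR=9; mL=-81/13, mR=45/13; mL+mR=-36/13 → advance -1; mR−mL=126/13 → turn +1·90°
n=4: pose=(2,10,E); sL=2, sR=90/37; mL=-82/37, mR=2; mL+mR=-8/37 → advance -1; mR−mL=156/37 → turn +1·90°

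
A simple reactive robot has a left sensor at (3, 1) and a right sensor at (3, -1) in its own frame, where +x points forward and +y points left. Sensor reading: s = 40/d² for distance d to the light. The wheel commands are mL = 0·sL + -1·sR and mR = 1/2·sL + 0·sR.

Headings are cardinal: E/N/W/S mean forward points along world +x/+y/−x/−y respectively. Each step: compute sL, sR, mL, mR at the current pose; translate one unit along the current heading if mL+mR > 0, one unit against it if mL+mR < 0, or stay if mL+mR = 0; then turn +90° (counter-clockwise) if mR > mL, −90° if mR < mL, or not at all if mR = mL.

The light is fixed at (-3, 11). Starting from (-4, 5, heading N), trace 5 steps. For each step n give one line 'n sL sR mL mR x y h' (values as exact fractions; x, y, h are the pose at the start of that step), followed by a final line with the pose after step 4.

n=0: pose=(-4,5,N); sL=40/13, sR=40/9; mL=-40/9, mR=20/13; mL+mR=-340/117 → advance -1; mR−mL=700/117 → turn +1·90°
n=1: pose=(-4,4,W); sL=1/2, sR=10/13; mL=-10/13, mR=1/4; mL+mR=-27/52 → advance -1; mR−mL=53/52 → turn +1·90°
n=2: pose=(-3,4,S); sL=40/101, sR=40/101; mL=-40/101, mR=20/101; mL+mR=-20/101 → advance -1; mR−mL=60/101 → turn +1·90°
n=3: pose=(-3,5,E); sL=20/17, sR=20/29; mL=-20/29, mR=10/17; mL+mR=-50/493 → advance -1; mR−mL=630/493 → turn +1·90°
n=4: pose=(-4,5,N); sL=40/13, sR=40/9; mL=-40/9, mR=20/13; mL+mR=-340/117 → advance -1; mR−mL=700/117 → turn +1·90°

0 40/13 40/9 -40/9 20/13 -4 5 N
1 1/2 10/13 -10/13 1/4 -4 4 W
2 40/101 40/101 -40/101 20/101 -3 4 S
3 20/17 20/29 -20/29 10/17 -3 5 E
4 40/13 40/9 -40/9 20/13 -4 5 N
final -4 4 W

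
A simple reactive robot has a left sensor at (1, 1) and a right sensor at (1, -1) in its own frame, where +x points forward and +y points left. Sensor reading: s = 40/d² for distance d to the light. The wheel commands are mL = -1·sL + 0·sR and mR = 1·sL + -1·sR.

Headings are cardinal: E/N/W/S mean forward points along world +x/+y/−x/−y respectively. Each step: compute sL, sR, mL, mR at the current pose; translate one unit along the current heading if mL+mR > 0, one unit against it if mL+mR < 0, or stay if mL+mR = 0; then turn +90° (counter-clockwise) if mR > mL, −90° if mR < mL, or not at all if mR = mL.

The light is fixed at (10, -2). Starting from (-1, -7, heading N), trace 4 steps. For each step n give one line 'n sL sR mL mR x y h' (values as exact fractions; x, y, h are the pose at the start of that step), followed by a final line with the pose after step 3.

0 1/4 10/29 -1/4 -11/116 -1 -7 N
1 40/193 40/169 -40/193 -960/32617 -1 -8 W
2 4/13 4/17 -4/13 16/221 0 -8 S
3 40/97 40/117 -40/97 800/11349 0 -7 E
final -1 -7 N

n=0: pose=(-1,-7,N); sL=1/4, sR=10/29; mL=-1/4, mR=-11/116; mL+mR=-10/29 → advance -1; mR−mL=9/58 → turn +1·90°
n=1: pose=(-1,-8,W); sL=40/193, sR=40/169; mL=-40/193, mR=-960/32617; mL+mR=-40/169 → advance -1; mR−mL=5800/32617 → turn +1·90°
n=2: pose=(0,-8,S); sL=4/13, sR=4/17; mL=-4/13, mR=16/221; mL+mR=-4/17 → advance -1; mR−mL=84/221 → turn +1·90°
n=3: pose=(0,-7,E); sL=40/97, sR=40/117; mL=-40/97, mR=800/11349; mL+mR=-40/117 → advance -1; mR−mL=5480/11349 → turn +1·90°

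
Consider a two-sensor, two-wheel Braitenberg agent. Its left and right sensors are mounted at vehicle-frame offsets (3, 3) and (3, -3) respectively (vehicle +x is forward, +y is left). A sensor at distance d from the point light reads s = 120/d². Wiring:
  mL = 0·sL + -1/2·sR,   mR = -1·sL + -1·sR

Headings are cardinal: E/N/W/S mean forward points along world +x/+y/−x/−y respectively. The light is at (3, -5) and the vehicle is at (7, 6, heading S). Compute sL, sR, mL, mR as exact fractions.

120/113 24/13 -12/13 -4272/1469

left sensor world pos  = (10, 3); dL² = 113
right sensor world pos = (4, 3); dR² = 65
sL = 120/113 = 120/113
sR = 120/65 = 24/13
mL = 0·sL + -1/2·sR = -12/13
mR = -1·sL + -1·sR = -4272/1469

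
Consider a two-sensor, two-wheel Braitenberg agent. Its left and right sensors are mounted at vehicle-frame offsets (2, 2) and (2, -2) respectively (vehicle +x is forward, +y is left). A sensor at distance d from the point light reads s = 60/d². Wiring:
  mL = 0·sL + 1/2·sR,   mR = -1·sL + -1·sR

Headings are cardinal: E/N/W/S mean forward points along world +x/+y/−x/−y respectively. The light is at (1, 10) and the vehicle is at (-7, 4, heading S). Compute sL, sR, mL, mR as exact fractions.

left sensor world pos  = (-5, 2); dL² = 100
right sensor world pos = (-9, 2); dR² = 164
sL = 60/100 = 3/5
sR = 60/164 = 15/41
mL = 0·sL + 1/2·sR = 15/82
mR = -1·sL + -1·sR = -198/205

3/5 15/41 15/82 -198/205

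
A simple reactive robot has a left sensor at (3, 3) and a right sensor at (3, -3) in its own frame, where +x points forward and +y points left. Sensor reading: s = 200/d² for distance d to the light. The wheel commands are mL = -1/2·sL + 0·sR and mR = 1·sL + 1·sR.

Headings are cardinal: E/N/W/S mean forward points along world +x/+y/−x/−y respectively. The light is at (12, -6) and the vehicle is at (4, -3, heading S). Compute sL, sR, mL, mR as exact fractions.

left sensor world pos  = (7, -6); dL² = 25
right sensor world pos = (1, -6); dR² = 121
sL = 200/25 = 8
sR = 200/121 = 200/121
mL = -1/2·sL + 0·sR = -4
mR = 1·sL + 1·sR = 1168/121

8 200/121 -4 1168/121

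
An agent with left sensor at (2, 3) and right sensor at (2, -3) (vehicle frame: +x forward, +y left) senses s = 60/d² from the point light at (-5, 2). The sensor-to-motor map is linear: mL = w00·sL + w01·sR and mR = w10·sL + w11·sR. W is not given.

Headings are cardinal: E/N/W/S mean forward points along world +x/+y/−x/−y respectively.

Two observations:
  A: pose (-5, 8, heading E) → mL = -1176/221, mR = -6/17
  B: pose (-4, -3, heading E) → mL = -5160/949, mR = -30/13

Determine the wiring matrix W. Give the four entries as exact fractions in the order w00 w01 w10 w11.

obs A: pose=(-5,8,E) → sL=12/17, sR=60/13, mL=-1176/221, mR=-6/17
obs B: pose=(-4,-3,E) → sL=60/13, sR=60/73, mL=-5160/949, mR=-30/13
sensor matrix S = [[12/17, 60/13], [60/13, 60/73]]; det S = -4345920/209729
solve [mL_A; mL_B] = S·[w00; w01] and [mR_A; mR_B] = S·[w10; w11]:
  w00 = -1, w01 = -1, w10 = -1/2, w11 = 0

-1 -1 -1/2 0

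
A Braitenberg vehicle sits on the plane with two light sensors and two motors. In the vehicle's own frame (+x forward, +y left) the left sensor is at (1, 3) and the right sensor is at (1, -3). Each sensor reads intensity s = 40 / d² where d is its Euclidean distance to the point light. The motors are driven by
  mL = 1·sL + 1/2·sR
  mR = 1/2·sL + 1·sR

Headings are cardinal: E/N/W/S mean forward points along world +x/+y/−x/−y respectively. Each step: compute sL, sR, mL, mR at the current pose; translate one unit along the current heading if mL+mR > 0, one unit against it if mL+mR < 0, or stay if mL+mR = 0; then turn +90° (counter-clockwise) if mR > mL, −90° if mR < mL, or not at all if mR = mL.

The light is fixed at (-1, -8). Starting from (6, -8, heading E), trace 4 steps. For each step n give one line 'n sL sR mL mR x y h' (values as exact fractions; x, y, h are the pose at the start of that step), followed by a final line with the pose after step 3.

0 40/73 40/73 60/73 60/73 6 -8 E
1 4/9 4/9 2/3 2/3 7 -8 E
2 40/109 40/109 60/109 60/109 8 -8 E
3 4/13 4/13 6/13 6/13 9 -8 E
final 10 -8 E

n=0: pose=(6,-8,E); sL=40/73, sR=40/73; mL=60/73, mR=60/73; mL+mR=120/73 → advance +1; mR−mL=0 → turn +0·90°
n=1: pose=(7,-8,E); sL=4/9, sR=4/9; mL=2/3, mR=2/3; mL+mR=4/3 → advance +1; mR−mL=0 → turn +0·90°
n=2: pose=(8,-8,E); sL=40/109, sR=40/109; mL=60/109, mR=60/109; mL+mR=120/109 → advance +1; mR−mL=0 → turn +0·90°
n=3: pose=(9,-8,E); sL=4/13, sR=4/13; mL=6/13, mR=6/13; mL+mR=12/13 → advance +1; mR−mL=0 → turn +0·90°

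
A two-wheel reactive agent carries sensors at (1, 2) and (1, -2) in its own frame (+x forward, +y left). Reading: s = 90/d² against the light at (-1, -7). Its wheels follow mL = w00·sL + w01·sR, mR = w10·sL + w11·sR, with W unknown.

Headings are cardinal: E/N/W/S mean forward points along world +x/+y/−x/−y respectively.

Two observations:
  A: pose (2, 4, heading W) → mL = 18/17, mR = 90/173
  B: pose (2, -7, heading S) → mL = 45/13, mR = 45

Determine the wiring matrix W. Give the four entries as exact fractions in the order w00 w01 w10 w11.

1 0 0 1

obs A: pose=(2,4,W) → sL=18/17, sR=90/173, mL=18/17, mR=90/173
obs B: pose=(2,-7,S) → sL=45/13, sR=45, mL=45/13, mR=45
sensor matrix S = [[18/17, 90/173], [45/13, 45]]; det S = 1752840/38233
solve [mL_A; mL_B] = S·[w00; w01] and [mR_A; mR_B] = S·[w10; w11]:
  w00 = 1, w01 = 0, w10 = 0, w11 = 1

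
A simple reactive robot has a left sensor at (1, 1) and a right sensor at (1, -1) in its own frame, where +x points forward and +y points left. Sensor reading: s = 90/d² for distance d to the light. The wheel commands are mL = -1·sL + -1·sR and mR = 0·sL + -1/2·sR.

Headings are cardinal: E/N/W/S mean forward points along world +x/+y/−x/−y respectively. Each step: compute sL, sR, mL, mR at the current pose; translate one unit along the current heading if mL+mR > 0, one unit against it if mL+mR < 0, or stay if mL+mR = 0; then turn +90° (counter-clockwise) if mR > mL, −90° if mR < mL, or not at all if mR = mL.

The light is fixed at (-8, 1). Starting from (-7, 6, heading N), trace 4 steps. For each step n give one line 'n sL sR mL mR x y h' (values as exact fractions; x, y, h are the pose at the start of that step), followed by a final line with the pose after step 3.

n=0: pose=(-7,6,N); sL=5/2, sR=9/4; mL=-19/4, mR=-9/8; mL+mR=-47/8 → advance -1; mR−mL=29/8 → turn +1·90°
n=1: pose=(-7,5,W); sL=10, sR=18/5; mL=-68/5, mR=-9/5; mL+mR=-77/5 → advance -1; mR−mL=59/5 → turn +1·90°
n=2: pose=(-6,5,S); sL=5, sR=9; mL=-14, mR=-9/2; mL+mR=-37/2 → advance -1; mR−mL=19/2 → turn +1·90°
n=3: pose=(-6,6,E); sL=2, sR=18/5; mL=-28/5, mR=-9/5; mL+mR=-37/5 → advance -1; mR−mL=19/5 → turn +1·90°

0 5/2 9/4 -19/4 -9/8 -7 6 N
1 10 18/5 -68/5 -9/5 -7 5 W
2 5 9 -14 -9/2 -6 5 S
3 2 18/5 -28/5 -9/5 -6 6 E
final -7 6 N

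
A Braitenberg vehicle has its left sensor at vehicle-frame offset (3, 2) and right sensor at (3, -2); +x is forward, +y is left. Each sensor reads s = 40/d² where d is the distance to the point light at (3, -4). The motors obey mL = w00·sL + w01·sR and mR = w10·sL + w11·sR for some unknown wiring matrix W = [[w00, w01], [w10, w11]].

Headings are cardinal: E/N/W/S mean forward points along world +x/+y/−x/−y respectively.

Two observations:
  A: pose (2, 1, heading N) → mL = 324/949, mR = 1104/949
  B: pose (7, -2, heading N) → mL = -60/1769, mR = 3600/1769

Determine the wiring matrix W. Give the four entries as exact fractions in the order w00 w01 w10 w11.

obs A: pose=(2,1,N) → sL=40/73, sR=8/13, mL=324/949, mR=1104/949
obs B: pose=(7,-2,N) → sL=40/29, sR=40/61, mL=-60/1769, mR=3600/1769
sensor matrix S = [[40/73, 8/13], [40/29, 40/61]]; det S = -821760/1678781
solve [mL_A; mL_B] = S·[w00; w01] and [mR_A; mR_B] = S·[w10; w11]:
  w00 = -1/2, w01 = 1, w10 = 1, w11 = 1

-1/2 1 1 1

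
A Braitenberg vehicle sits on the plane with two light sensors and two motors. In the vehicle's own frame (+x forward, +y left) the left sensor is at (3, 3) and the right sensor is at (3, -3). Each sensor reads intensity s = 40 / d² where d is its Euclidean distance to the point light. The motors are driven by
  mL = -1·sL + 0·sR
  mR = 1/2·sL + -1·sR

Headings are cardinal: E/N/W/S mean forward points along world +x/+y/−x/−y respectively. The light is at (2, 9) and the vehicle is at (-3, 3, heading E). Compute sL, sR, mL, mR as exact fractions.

40/13 8/17 -40/13 236/221

left sensor world pos  = (0, 6); dL² = 13
right sensor world pos = (0, 0); dR² = 85
sL = 40/13 = 40/13
sR = 40/85 = 8/17
mL = -1·sL + 0·sR = -40/13
mR = 1/2·sL + -1·sR = 236/221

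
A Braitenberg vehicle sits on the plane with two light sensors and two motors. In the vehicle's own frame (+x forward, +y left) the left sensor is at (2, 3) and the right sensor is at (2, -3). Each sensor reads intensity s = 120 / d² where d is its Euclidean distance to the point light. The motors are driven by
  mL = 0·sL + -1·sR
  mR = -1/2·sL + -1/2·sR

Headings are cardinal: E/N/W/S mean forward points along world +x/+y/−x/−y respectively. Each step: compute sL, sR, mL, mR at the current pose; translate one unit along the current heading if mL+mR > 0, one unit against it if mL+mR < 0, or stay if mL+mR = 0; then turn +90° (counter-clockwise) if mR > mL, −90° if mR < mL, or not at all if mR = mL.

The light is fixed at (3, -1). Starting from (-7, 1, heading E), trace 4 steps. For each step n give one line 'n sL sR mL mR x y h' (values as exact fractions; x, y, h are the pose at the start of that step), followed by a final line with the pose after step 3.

n=0: pose=(-7,1,E); sL=120/89, sR=24/13; mL=-24/13, mR=-1848/1157; mL+mR=-3984/1157 → advance -1; mR−mL=288/1157 → turn +1·90°
n=1: pose=(-8,1,N); sL=30/53, sR=3/2; mL=-3/2, mR=-219/212; mL+mR=-537/212 → advance -1; mR−mL=99/212 → turn +1·90°
n=2: pose=(-8,0,W); sL=120/173, sR=24/37; mL=-24/37, mR=-4296/6401; mL+mR=-8448/6401 → advance -1; mR−mL=-144/6401 → turn -1·90°
n=3: pose=(-7,0,N); sL=60/89, sR=60/29; mL=-60/29, mR=-3540/2581; mL+mR=-8880/2581 → advance -1; mR−mL=1800/2581 → turn +1·90°

0 120/89 24/13 -24/13 -1848/1157 -7 1 E
1 30/53 3/2 -3/2 -219/212 -8 1 N
2 120/173 24/37 -24/37 -4296/6401 -8 0 W
3 60/89 60/29 -60/29 -3540/2581 -7 0 N
final -7 -1 W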